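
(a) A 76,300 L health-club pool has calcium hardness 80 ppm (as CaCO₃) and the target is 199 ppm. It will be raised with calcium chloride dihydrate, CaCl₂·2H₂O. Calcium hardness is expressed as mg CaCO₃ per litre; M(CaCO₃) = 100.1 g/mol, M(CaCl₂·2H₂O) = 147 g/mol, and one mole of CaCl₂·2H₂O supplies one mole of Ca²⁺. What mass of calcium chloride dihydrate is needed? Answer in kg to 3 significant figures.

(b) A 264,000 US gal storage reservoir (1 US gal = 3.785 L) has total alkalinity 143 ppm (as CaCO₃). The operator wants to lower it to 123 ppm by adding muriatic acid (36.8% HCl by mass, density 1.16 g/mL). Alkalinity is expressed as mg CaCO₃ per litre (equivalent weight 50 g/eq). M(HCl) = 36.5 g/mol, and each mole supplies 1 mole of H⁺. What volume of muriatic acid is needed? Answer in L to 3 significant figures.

(a) Hardness to add: (199 − 80) = 119 mg/L as CaCO₃ × 76,300 L = 9080 g as CaCO₃.
(a) Moles of Ca²⁺ (1 mol Ca²⁺ ≡ 1 mol CaCO₃): 9080 / 100.1 g/mol = 90.71 mol.
(a) Mass of CaCl₂·2H₂O: 90.71 × 147 = 13,330 g.

(b) Volume: 264,000 US gal × 3.785 L/gal = 999,240 L.
(b) Alkalinity to neutralize: (143 − 123) = 20 mg/L as CaCO₃ × 999,240 L = 19,980 g as CaCO₃.
(b) Equivalents of H⁺ required: 19,980 ÷ 50 g/eq = 399.7 eq = 399.7 mol HCl.
(b) Mass of HCl: 399.7 × 36.5 = 14,590 g.
(b) Mass of 36.8% solution: 14,590 / 0.368 = 39,640 g.
(b) Volume: 39,640 g ÷ 1.16 g/mL = 34,180 mL.

(a) 13.3 kg; (b) 34.2 L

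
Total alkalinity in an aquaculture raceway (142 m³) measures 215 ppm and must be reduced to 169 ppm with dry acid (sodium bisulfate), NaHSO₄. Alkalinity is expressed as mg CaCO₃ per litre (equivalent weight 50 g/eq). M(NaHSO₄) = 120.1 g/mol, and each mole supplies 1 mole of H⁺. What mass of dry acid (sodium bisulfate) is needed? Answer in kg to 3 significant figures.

15.7 kg

Volume: 142 m³ = 142,000 L.
Alkalinity to neutralize: (215 − 169) = 46 mg/L as CaCO₃ × 142,000 L = 6532 g as CaCO₃.
Equivalents of H⁺ required: 6532 ÷ 50 g/eq = 130.6 eq = 130.6 mol NaHSO₄.
Mass of NaHSO₄: 130.6 × 120.1 = 15,690 g.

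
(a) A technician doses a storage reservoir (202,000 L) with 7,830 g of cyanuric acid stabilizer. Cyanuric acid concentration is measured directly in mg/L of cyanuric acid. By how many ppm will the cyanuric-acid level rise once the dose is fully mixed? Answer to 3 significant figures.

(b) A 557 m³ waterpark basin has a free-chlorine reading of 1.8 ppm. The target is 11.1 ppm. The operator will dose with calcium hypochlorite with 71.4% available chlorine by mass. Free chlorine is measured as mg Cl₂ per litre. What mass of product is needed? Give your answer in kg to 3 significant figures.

(a) Rise: 7,830 g / 202,000 L × 1000 = 38.76 mg/L.

(b) Volume: 557 m³ = 557,000 L.
(b) Chlorine deficit: 11.1 − 1.8 = 9.3 ppm = 9.3 mg/L as Cl₂.
(b) Cl₂ equivalent needed: 9.3 mg/L × 557,000 L = 5,180,000 mg = 5180 g.
(b) Product at 71.4% available chlorine: 5180 / 0.714 = 7255 g.

(a) 38.8 ppm; (b) 7.26 kg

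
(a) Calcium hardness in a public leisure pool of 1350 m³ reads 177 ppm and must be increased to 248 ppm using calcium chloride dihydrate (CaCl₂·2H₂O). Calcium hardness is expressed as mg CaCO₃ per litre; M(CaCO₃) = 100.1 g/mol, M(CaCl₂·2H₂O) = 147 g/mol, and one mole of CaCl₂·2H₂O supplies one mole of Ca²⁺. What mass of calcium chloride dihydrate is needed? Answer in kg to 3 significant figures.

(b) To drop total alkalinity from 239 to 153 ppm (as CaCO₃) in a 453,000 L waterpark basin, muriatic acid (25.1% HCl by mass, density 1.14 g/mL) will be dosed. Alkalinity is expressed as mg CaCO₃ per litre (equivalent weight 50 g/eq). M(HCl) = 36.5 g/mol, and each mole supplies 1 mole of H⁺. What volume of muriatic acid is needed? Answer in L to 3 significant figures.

(a) 141 kg; (b) 99.4 L

(a) Volume: 1350 m³ = 1,350,000 L.
(a) Hardness to add: (248 − 177) = 71 mg/L as CaCO₃ × 1,350,000 L = 95,850 g as CaCO₃.
(a) Moles of Ca²⁺ (1 mol Ca²⁺ ≡ 1 mol CaCO₃): 95,850 / 100.1 g/mol = 957.5 mol.
(a) Mass of CaCl₂·2H₂O: 957.5 × 147 = 140,800 g.

(b) Alkalinity to neutralize: (239 − 153) = 86 mg/L as CaCO₃ × 453,000 L = 38,960 g as CaCO₃.
(b) Equivalents of H⁺ required: 38,960 ÷ 50 g/eq = 779.2 eq = 779.2 mol HCl.
(b) Mass of HCl: 779.2 × 36.5 = 28,440 g.
(b) Mass of 25.1% solution: 28,440 / 0.251 = 113,300 g.
(b) Volume: 113,300 g ÷ 1.14 g/mL = 99,390 mL.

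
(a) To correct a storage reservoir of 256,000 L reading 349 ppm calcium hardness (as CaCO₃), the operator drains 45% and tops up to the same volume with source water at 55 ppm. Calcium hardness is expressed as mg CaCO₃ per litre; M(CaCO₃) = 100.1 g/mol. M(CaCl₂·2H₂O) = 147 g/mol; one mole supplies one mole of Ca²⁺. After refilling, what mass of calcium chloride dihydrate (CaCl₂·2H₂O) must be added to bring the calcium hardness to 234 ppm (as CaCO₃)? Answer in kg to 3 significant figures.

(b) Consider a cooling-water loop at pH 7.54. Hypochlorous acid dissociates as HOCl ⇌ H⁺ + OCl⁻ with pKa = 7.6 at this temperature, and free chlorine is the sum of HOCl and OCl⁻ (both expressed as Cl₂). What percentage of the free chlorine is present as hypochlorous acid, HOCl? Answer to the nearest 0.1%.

(a) 6.50 kg; (b) 53.4%

(a) After draining 45% and refilling: 349 × 0.55 + 55 × 0.45 = 216.7 ppm.
(a) Deficit to target: 234 − 216.7 = 17.3 mg/L.
(a) As CaCO₃: 17.3 mg/L × 256,000 L = 4429 g; ÷ 100.1 = 44.24 mol Ca²⁺.
(a) Mass: 44.24 × 147 = 6504 g.

(b) [OCl⁻]/[HOCl] = 10^(pH − pKa) = 10^(7.54 − 7.6) = 10^-0.06 = 0.871.
(b) Fraction as HOCl = 1 / (1 + 0.871) = 0.5345.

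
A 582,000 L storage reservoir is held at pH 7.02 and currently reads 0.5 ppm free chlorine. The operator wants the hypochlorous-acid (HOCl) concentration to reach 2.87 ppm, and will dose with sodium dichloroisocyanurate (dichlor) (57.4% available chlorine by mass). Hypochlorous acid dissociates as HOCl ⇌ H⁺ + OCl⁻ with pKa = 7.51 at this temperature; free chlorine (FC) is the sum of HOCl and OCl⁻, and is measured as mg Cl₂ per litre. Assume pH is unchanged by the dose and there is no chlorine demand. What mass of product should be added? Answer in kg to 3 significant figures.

3.34 kg

[OCl⁻]/[HOCl] = 10^(pH − pKa) = 10^(7.02 − 7.51) = 0.3236; fraction as HOCl = 1/(1 + 0.3236) = 0.7555.
Free chlorine required for 2.87 ppm HOCl: 2.87 / 0.7555 = 3.799 ppm.
FC to add: 3.799 − 0.5 = 3.299 mg/L as Cl₂.
Cl₂ equivalent: 3.299 mg/L × 582,000 L = 1920 g.
Product at 57.4% available Cl: 1920 / 0.574 = 3345 g.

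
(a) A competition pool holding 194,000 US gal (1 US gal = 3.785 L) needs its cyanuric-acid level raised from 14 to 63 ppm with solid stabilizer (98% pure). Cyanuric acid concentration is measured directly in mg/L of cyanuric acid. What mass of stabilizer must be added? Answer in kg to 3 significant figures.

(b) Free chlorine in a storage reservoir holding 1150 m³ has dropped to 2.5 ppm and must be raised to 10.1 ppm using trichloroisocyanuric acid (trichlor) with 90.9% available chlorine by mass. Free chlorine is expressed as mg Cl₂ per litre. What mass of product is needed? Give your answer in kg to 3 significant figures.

(a) Volume: 194,000 US gal × 3.785 L/gal = 734,290 L.
(a) CYA to add: (63 − 14) = 49 mg/L × 734,290 L = 35,980 g cyanuric acid.
(a) At 98% purity: 35,980 / 0.98 = 36,710 g product.

(b) Volume: 1150 m³ = 1,150,000 L.
(b) Chlorine deficit: 10.1 − 2.5 = 7.6 ppm = 7.6 mg/L as Cl₂.
(b) Cl₂ equivalent needed: 7.6 mg/L × 1,150,000 L = 8,740,000 mg = 8740 g.
(b) Product at 90.9% available chlorine: 8740 / 0.909 = 9615 g.

(a) 36.7 kg; (b) 9.61 kg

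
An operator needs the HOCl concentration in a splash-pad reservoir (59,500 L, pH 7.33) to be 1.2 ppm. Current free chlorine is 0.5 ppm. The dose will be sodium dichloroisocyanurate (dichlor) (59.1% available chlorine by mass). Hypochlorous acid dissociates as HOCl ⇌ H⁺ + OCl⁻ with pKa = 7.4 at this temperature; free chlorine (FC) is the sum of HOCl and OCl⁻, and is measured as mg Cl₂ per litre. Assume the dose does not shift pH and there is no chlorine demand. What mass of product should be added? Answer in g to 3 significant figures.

[OCl⁻]/[HOCl] = 10^(pH − pKa) = 10^(7.33 − 7.4) = 0.8511; fraction as HOCl = 1/(1 + 0.8511) = 0.5402.
Free chlorine required for 1.2 ppm HOCl: 1.2 / 0.5402 = 2.221 ppm.
FC to add: 2.221 − 0.5 = 1.721 mg/L as Cl₂.
Cl₂ equivalent: 1.721 mg/L × 59,500 L = 102.4 g.
Product at 59.1% available Cl: 102.4 / 0.591 = 173.3 g.

173 g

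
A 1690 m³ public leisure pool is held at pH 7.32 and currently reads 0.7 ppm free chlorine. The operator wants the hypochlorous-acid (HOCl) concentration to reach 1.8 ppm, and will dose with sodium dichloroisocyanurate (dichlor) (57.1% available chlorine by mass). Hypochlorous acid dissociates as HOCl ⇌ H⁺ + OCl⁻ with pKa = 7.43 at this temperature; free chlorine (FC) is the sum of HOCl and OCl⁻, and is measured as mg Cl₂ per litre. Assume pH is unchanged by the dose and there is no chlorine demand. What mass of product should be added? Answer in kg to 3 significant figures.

7.39 kg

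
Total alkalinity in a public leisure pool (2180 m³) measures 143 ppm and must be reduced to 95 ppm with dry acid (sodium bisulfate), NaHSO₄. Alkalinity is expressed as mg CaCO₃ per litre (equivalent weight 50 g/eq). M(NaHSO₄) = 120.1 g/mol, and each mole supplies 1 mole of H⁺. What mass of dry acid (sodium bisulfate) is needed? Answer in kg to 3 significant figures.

251 kg

Volume: 2180 m³ = 2,180,000 L.
Alkalinity to neutralize: (143 − 95) = 48 mg/L as CaCO₃ × 2,180,000 L = 104,600 g as CaCO₃.
Equivalents of H⁺ required: 104,600 ÷ 50 g/eq = 2093 eq = 2093 mol NaHSO₄.
Mass of NaHSO₄: 2093 × 120.1 = 251,300 g.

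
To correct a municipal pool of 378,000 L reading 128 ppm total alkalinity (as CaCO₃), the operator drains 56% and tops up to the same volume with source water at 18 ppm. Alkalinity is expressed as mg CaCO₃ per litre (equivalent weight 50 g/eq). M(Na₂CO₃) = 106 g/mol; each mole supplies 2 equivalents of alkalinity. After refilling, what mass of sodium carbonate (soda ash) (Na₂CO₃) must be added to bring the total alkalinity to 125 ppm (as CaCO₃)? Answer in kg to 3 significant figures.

23.5 kg

After draining 56% and refilling: 128 × 0.44 + 18 × 0.56 = 66.4 ppm.
Deficit to target: 125 − 66.4 = 58.6 mg/L.
As CaCO₃: 58.6 mg/L × 378,000 L = 22,150 g; ÷ 50 g/eq ÷ 2 = 221.5 mol Na₂CO₃.
Mass: 221.5 × 106 = 23,480 g.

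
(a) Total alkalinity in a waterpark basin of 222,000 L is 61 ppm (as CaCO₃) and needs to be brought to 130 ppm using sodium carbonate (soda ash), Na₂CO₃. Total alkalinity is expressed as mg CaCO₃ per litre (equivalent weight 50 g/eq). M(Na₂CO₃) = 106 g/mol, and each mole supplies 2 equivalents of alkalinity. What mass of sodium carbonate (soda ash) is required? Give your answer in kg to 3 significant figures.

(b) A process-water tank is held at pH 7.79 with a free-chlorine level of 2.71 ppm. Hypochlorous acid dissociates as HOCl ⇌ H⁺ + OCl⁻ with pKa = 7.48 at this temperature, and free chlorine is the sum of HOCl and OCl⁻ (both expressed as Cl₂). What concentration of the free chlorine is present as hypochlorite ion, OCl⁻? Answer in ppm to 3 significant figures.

(a) Alkalinity to add: (130 − 61) = 69 mg/L as CaCO₃ × 222,000 L = 15,320 g as CaCO₃.
(a) Equivalents: 15,320 g ÷ 50 g/eq = 306.4 eq.
(a) Each mole of Na₂CO₃ supplies 2 eq, so 306.4 / 2 = 153.2 mol.
(a) Mass: 153.2 mol × 106 g/mol = 16,240 g.

(b) [OCl⁻]/[HOCl] = 10^(pH − pKa) = 10^(7.79 − 7.48) = 10^0.31 = 2.042.
(b) Fraction as HOCl = 1 / (1 + 2.042) = 0.3288.
(b) OCl⁻ = (1 − 0.3288) × 2.71 ppm = 1.819 ppm.

(a) 16.2 kg; (b) 1.82 ppm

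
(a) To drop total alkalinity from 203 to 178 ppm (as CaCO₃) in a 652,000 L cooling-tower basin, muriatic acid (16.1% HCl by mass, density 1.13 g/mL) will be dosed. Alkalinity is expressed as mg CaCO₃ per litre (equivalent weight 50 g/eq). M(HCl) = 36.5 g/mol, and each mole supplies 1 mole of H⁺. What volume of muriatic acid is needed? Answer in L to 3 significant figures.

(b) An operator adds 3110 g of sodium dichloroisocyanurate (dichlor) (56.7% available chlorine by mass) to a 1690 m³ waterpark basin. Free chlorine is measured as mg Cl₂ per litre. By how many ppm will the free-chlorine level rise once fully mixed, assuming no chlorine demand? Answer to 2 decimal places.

(a) Alkalinity to neutralize: (203 − 178) = 25 mg/L as CaCO₃ × 652,000 L = 16,300 g as CaCO₃.
(a) Equivalents of H⁺ required: 16,300 ÷ 50 g/eq = 326 eq = 326 mol HCl.
(a) Mass of HCl: 326 × 36.5 = 11,900 g.
(a) Mass of 16.1% solution: 11,900 / 0.161 = 73,910 g.
(a) Volume: 73,910 g ÷ 1.13 g/mL = 65,400 mL.

(b) Volume: 1690 m³ = 1,690,000 L.
(b) Available chlorine delivered: 3110 g × 0.567 = 1763 g as Cl₂.
(b) Concentration rise: 1763 g / 1,690,000 L = 1.043 mg/L = 1.04 ppm.

(a) 65.4 L; (b) 1.04 ppm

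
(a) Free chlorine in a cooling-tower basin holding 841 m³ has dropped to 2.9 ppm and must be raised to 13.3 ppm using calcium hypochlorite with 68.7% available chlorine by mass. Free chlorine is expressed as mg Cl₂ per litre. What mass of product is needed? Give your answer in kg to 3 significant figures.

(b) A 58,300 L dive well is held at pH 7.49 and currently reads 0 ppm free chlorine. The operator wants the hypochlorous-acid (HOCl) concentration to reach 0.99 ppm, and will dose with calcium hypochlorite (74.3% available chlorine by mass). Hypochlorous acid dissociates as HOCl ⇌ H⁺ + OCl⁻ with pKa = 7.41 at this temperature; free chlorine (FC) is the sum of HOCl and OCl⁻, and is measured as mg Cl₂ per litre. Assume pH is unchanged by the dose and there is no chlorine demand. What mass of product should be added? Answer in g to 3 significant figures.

(a) 12.7 kg; (b) 171 g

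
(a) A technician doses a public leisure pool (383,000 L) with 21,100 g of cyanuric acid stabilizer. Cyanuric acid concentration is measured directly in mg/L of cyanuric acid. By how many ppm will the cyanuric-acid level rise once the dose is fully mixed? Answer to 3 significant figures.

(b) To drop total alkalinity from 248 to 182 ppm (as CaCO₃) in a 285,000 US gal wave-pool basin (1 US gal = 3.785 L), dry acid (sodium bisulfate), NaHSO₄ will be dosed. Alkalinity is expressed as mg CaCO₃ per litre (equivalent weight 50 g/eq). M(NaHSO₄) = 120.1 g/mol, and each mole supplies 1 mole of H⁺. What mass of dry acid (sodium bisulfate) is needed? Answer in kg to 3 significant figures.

(a) 55.1 ppm; (b) 171 kg

(a) Rise: 21,100 g / 383,000 L × 1000 = 55.09 mg/L.

(b) Volume: 285,000 US gal × 3.785 L/gal = 1,078,725 L.
(b) Alkalinity to neutralize: (248 − 182) = 66 mg/L as CaCO₃ × 1,078,725 L = 71,200 g as CaCO₃.
(b) Equivalents of H⁺ required: 71,200 ÷ 50 g/eq = 1424 eq = 1424 mol NaHSO₄.
(b) Mass of NaHSO₄: 1424 × 120.1 = 171,000 g.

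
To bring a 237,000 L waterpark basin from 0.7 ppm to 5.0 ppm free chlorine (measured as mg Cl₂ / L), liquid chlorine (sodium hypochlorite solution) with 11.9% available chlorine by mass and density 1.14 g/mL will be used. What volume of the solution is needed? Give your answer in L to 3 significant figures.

Chlorine deficit: 5.0 − 0.7 = 4.3 ppm = 4.3 mg/L as Cl₂.
Cl₂ equivalent needed: 4.3 mg/L × 237,000 L = 1,019,000 mg = 1019 g.
Product at 11.9% available chlorine: 1019 / 0.119 = 8564 g.
Volume at density 1.14 g/mL: 8564 g ÷ 1.14 g/mL = 7512 mL.

7.51 L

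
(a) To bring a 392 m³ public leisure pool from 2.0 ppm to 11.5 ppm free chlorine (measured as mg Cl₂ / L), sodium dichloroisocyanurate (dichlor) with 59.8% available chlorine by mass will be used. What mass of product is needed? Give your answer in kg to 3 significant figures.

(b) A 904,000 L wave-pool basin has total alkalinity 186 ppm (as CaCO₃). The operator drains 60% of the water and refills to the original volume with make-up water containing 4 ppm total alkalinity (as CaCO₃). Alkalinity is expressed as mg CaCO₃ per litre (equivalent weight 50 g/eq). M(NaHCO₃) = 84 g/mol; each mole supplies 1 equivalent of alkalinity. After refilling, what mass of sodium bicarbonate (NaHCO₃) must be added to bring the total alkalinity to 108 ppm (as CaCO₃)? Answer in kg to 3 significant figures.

(a) Volume: 392 m³ = 392,000 L.
(a) Chlorine deficit: 11.5 − 2.0 = 9.5 ppm = 9.5 mg/L as Cl₂.
(a) Cl₂ equivalent needed: 9.5 mg/L × 392,000 L = 3,724,000 mg = 3724 g.
(a) Product at 59.8% available chlorine: 3724 / 0.598 = 6227 g.

(b) After draining 60% and refilling: 186 × 0.40 + 4 × 0.60 = 76.8 ppm.
(b) Deficit to target: 108 − 76.8 = 31.2 mg/L.
(b) As CaCO₃: 31.2 mg/L × 904,000 L = 28,200 g; ÷ 50 g/eq ÷ 1 = 564.1 mol NaHCO₃.
(b) Mass: 564.1 × 84 = 47,380 g.

(a) 6.23 kg; (b) 47.4 kg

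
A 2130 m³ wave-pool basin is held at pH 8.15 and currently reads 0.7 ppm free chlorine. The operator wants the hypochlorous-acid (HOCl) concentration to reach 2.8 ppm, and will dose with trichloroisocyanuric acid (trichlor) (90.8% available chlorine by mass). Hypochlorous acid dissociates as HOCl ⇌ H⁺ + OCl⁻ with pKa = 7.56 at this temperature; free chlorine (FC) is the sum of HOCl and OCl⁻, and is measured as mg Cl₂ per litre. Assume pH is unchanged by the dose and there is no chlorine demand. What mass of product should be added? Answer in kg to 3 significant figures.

Volume: 2130 m³ = 2,130,000 L.
[OCl⁻]/[HOCl] = 10^(pH − pKa) = 10^(8.15 − 7.56) = 3.89; fraction as HOCl = 1/(1 + 3.89) = 0.2045.
Free chlorine required for 2.8 ppm HOCl: 2.8 / 0.2045 = 13.69 ppm.
FC to add: 13.69 − 0.7 = 12.99 mg/L as Cl₂.
Cl₂ equivalent: 12.99 mg/L × 2,130,000 L = 27,680 g.
Product at 90.8% available Cl: 27,680 / 0.908 = 30,480 g.

30.5 kg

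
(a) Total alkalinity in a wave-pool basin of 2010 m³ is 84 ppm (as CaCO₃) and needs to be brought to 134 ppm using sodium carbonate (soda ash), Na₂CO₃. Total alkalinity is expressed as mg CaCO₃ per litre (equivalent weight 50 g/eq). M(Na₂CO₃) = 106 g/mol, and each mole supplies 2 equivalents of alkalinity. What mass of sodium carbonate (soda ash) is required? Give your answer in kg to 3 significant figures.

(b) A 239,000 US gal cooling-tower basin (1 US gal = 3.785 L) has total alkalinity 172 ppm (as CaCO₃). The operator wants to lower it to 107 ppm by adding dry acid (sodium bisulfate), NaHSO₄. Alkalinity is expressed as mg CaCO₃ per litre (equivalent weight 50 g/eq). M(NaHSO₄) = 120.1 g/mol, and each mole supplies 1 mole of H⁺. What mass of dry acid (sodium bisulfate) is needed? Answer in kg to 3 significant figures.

(a) 107 kg; (b) 141 kg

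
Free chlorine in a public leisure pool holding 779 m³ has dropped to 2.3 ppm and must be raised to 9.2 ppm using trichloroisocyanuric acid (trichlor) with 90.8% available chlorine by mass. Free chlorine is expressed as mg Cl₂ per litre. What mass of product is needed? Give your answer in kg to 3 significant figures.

Volume: 779 m³ = 779,000 L.
Chlorine deficit: 9.2 − 2.3 = 6.9 ppm = 6.9 mg/L as Cl₂.
Cl₂ equivalent needed: 6.9 mg/L × 779,000 L = 5,375,000 mg = 5375 g.
Product at 90.8% available chlorine: 5375 / 0.908 = 5920 g.

5.92 kg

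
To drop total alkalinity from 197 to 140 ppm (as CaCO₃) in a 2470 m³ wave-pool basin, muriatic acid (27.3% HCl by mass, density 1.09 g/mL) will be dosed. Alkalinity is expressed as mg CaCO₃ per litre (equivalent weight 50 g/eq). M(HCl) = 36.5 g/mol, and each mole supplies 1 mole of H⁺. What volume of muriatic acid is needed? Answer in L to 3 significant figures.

345 L

Volume: 2470 m³ = 2,470,000 L.
Alkalinity to neutralize: (197 − 140) = 57 mg/L as CaCO₃ × 2,470,000 L = 140,800 g as CaCO₃.
Equivalents of H⁺ required: 140,800 ÷ 50 g/eq = 2816 eq = 2816 mol HCl.
Mass of HCl: 2816 × 36.5 = 102,800 g.
Mass of 27.3% solution: 102,800 / 0.273 = 376,500 g.
Volume: 376,500 g ÷ 1.09 g/mL = 345,400 mL.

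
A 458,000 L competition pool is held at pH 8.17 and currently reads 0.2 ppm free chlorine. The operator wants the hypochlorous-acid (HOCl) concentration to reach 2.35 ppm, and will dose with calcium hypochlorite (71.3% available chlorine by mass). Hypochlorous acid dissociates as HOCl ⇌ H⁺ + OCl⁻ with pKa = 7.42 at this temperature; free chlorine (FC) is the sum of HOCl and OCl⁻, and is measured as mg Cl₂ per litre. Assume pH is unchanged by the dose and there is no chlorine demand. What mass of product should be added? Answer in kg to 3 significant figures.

9.87 kg

[OCl⁻]/[HOCl] = 10^(pH − pKa) = 10^(8.17 − 7.42) = 5.623; fraction as HOCl = 1/(1 + 5.623) = 0.151.
Free chlorine required for 2.35 ppm HOCl: 2.35 / 0.151 = 15.57 ppm.
FC to add: 15.57 − 0.2 = 15.37 mg/L as Cl₂.
Cl₂ equivalent: 15.37 mg/L × 458,000 L = 7037 g.
Product at 71.3% available Cl: 7037 / 0.713 = 9870 g.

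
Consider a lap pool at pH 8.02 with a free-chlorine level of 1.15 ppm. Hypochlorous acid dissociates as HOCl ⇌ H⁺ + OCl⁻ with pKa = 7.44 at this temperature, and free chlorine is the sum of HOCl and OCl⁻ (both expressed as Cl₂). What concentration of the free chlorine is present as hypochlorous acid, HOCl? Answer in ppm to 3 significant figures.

0.239 ppm

[OCl⁻]/[HOCl] = 10^(pH − pKa) = 10^(8.02 − 7.44) = 10^0.58 = 3.802.
Fraction as HOCl = 1 / (1 + 3.802) = 0.2083.
HOCl = 0.2083 × 1.15 ppm = 0.2395 ppm.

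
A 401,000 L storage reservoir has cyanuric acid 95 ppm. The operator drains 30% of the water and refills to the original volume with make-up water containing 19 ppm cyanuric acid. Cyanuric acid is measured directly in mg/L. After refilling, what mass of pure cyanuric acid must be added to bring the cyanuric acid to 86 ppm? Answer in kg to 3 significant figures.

After draining 30% and refilling: 95 × 0.70 + 19 × 0.30 = 72.2 ppm.
Deficit to target: 86 − 72.2 = 13.8 mg/L.
Mass: 13.8 mg/L × 401,000 L = 5534 g cyanuric acid.

5.53 kg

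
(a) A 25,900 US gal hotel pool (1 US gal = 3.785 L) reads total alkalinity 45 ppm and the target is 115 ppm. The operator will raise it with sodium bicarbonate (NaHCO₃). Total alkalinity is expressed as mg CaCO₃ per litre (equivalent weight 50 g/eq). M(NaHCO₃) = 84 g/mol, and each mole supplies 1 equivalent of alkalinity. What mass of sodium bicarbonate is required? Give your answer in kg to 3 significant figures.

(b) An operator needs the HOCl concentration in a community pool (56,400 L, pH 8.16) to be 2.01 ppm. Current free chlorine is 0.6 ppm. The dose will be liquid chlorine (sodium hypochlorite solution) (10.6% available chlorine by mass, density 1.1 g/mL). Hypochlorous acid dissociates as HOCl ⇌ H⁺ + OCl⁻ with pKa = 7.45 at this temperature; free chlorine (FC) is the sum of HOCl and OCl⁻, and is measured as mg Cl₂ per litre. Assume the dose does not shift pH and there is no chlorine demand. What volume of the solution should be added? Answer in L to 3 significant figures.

(a) 11.5 kg; (b) 5.67 L

(a) Volume: 25,900 US gal × 3.785 L/gal = 98,032 L.
(a) Alkalinity to add: (115 − 45) = 70 mg/L as CaCO₃ × 98,032 L = 6862 g as CaCO₃.
(a) Equivalents: 6862 g ÷ 50 g/eq = 137.2 eq.
(a) NaHCO₃ supplies 1 eq per mole → 137.2 mol.
(a) Mass: 137.2 mol × 84 g/mol = 11,530 g.

(b) [OCl⁻]/[HOCl] = 10^(pH − pKa) = 10^(8.16 − 7.45) = 5.129; fraction as HOCl = 1/(1 + 5.129) = 0.1632.
(b) Free chlorine required for 2.01 ppm HOCl: 2.01 / 0.1632 = 12.32 ppm.
(b) FC to add: 12.32 − 0.6 = 11.72 mg/L as Cl₂.
(b) Cl₂ equivalent: 11.72 mg/L × 56,400 L = 660.9 g.
(b) Product at 10.6% available Cl: 660.9 / 0.106 = 6235 g.
(b) Volume: 6235 g ÷ 1.1 g/mL = 5668 mL.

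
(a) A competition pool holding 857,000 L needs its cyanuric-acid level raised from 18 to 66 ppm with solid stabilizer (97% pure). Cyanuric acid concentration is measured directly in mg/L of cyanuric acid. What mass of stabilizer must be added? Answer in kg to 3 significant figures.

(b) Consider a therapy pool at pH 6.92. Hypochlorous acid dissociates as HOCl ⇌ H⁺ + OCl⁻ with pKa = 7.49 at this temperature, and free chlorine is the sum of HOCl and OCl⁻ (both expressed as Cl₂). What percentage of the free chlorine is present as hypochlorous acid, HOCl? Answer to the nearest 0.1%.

(a) 42.4 kg; (b) 78.8%

(a) CYA to add: (66 − 18) = 48 mg/L × 857,000 L = 41,140 g cyanuric acid.
(a) At 97% purity: 41,140 / 0.97 = 42,410 g product.

(b) [OCl⁻]/[HOCl] = 10^(pH − pKa) = 10^(6.92 − 7.49) = 10^-0.57 = 0.2692.
(b) Fraction as HOCl = 1 / (1 + 0.2692) = 0.7879.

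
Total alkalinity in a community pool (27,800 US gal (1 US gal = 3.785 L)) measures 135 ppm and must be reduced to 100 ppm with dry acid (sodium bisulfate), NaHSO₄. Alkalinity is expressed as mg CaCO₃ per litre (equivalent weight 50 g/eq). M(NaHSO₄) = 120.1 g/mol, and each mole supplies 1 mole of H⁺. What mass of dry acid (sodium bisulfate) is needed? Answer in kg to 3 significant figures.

8.85 kg

Volume: 27,800 US gal × 3.785 L/gal = 105,223 L.
Alkalinity to neutralize: (135 − 100) = 35 mg/L as CaCO₃ × 105,223 L = 3683 g as CaCO₃.
Equivalents of H⁺ required: 3683 ÷ 50 g/eq = 73.66 eq = 73.66 mol NaHSO₄.
Mass of NaHSO₄: 73.66 × 120.1 = 8846 g.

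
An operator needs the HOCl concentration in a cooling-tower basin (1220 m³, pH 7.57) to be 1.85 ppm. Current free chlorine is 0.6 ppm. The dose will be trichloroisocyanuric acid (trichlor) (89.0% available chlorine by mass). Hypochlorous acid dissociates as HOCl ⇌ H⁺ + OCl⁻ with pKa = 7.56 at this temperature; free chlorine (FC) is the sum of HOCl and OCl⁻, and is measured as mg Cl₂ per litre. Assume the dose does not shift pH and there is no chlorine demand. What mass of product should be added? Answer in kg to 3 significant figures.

4.31 kg

Volume: 1220 m³ = 1,220,000 L.
[OCl⁻]/[HOCl] = 10^(pH − pKa) = 10^(7.57 − 7.56) = 1.023; fraction as HOCl = 1/(1 + 1.023) = 0.4942.
Free chlorine required for 1.85 ppm HOCl: 1.85 / 0.4942 = 3.743 ppm.
FC to add: 3.743 − 0.6 = 3.143 mg/L as Cl₂.
Cl₂ equivalent: 3.143 mg/L × 1,220,000 L = 3835 g.
Product at 89.0% available Cl: 3835 / 0.89 = 4309 g.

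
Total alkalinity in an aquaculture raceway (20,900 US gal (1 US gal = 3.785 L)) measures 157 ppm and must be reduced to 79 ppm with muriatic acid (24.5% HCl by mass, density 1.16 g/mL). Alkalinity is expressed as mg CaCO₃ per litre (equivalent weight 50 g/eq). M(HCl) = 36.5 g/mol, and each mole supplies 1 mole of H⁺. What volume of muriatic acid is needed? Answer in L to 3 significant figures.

15.8 L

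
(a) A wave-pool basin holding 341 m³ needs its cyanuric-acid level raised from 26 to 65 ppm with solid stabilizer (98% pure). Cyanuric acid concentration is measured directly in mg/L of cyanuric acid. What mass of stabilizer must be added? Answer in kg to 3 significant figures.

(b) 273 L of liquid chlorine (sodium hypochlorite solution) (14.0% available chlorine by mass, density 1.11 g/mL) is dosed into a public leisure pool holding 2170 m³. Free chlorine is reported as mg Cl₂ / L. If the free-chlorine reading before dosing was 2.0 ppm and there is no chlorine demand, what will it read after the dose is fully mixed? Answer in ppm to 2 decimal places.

(a) 13.6 kg; (b) 21.55 ppm

(a) Volume: 341 m³ = 341,000 L.
(a) CYA to add: (65 − 26) = 39 mg/L × 341,000 L = 13,300 g cyanuric acid.
(a) At 98% purity: 13,300 / 0.98 = 13,570 g product.

(b) Volume: 2170 m³ = 2,170,000 L.
(b) Mass of solution: 273 L × 1000 mL/L × 1.11 g/mL = 303,000 g.
(b) Available chlorine delivered: 303,000 g × 0.14 = 42,420 g as Cl₂.
(b) Concentration rise: 42,420 g / 2,170,000 L = 19.55 mg/L = 19.55 ppm.
(b) Final FC: 2.0 + 19.55 = 21.55 ppm.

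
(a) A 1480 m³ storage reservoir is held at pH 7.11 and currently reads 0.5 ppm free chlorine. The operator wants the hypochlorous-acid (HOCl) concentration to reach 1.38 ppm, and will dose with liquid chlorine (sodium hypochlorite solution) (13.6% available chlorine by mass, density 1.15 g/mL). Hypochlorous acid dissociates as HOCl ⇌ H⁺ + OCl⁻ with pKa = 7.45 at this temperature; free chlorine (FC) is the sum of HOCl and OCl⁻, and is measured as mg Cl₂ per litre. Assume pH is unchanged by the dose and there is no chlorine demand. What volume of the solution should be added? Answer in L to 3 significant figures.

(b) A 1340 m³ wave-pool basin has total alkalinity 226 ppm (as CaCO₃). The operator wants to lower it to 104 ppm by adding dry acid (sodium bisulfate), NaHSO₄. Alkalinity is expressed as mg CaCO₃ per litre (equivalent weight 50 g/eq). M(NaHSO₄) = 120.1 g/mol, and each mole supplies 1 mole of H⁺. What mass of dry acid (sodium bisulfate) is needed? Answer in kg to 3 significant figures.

(a) 14.3 L; (b) 393 kg

(a) Volume: 1480 m³ = 1,480,000 L.
(a) [OCl⁻]/[HOCl] = 10^(pH − pKa) = 10^(7.11 − 7.45) = 0.4571; fraction as HOCl = 1/(1 + 0.4571) = 0.6863.
(a) Free chlorine required for 1.38 ppm HOCl: 1.38 / 0.6863 = 2.011 ppm.
(a) FC to add: 2.011 − 0.5 = 1.511 mg/L as Cl₂.
(a) Cl₂ equivalent: 1.511 mg/L × 1,480,000 L = 2236 g.
(a) Product at 13.6% available Cl: 2236 / 0.136 = 16,440 g.
(a) Volume: 16,440 g ÷ 1.15 g/mL = 14,300 mL.

(b) Volume: 1340 m³ = 1,340,000 L.
(b) Alkalinity to neutralize: (226 − 104) = 122 mg/L as CaCO₃ × 1,340,000 L = 163,500 g as CaCO₃.
(b) Equivalents of H⁺ required: 163,500 ÷ 50 g/eq = 3270 eq = 3270 mol NaHSO₄.
(b) Mass of NaHSO₄: 3270 × 120.1 = 392,700 g.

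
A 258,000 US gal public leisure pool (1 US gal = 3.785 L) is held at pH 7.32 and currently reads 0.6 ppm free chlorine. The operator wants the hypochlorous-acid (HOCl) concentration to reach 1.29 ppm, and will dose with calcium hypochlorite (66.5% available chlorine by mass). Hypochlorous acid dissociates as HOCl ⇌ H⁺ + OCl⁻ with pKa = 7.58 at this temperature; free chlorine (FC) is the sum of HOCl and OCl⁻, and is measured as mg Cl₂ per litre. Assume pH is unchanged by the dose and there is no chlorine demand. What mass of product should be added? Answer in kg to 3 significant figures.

Volume: 258,000 US gal × 3.785 L/gal = 976,530 L.
[OCl⁻]/[HOCl] = 10^(pH − pKa) = 10^(7.32 − 7.58) = 0.5495; fraction as HOCl = 1/(1 + 0.5495) = 0.6454.
Free chlorine required for 1.29 ppm HOCl: 1.29 / 0.6454 = 1.999 ppm.
FC to add: 1.999 − 0.6 = 1.399 mg/L as Cl₂.
Cl₂ equivalent: 1.399 mg/L × 976,530 L = 1366 g.
Product at 66.5% available Cl: 1366 / 0.665 = 2054 g.

2.05 kg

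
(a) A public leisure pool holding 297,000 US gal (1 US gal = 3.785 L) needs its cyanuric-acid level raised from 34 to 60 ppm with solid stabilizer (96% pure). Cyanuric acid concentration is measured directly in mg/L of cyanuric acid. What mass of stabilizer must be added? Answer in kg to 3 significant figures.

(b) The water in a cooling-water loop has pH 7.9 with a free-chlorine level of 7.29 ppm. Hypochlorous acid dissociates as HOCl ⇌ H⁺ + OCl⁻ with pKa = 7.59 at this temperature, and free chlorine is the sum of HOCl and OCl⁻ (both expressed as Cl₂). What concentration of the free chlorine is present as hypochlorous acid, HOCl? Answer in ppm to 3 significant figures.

(a) Volume: 297,000 US gal × 3.785 L/gal = 1,124,145 L.
(a) CYA to add: (60 − 34) = 26 mg/L × 1,124,145 L = 29,230 g cyanuric acid.
(a) At 96% purity: 29,230 / 0.96 = 30,450 g product.

(b) [OCl⁻]/[HOCl] = 10^(pH − pKa) = 10^(7.9 − 7.59) = 10^0.31 = 2.042.
(b) Fraction as HOCl = 1 / (1 + 2.042) = 0.3288.
(b) HOCl = 0.3288 × 7.29 ppm = 2.397 ppm.

(a) 30.4 kg; (b) 2.40 ppm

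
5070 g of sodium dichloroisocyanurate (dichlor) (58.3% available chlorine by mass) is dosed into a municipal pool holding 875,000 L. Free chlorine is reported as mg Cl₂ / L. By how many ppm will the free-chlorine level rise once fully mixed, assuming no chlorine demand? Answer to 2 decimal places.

3.38 ppm

Available chlorine delivered: 5070 g × 0.583 = 2956 g as Cl₂.
Concentration rise: 2956 g / 875,000 L = 3.378 mg/L = 3.38 ppm.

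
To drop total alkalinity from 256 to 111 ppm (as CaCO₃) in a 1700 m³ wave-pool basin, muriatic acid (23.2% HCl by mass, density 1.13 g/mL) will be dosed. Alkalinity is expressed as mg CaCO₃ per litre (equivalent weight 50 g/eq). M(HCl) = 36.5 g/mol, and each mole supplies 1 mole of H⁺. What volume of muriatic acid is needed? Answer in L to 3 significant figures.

686 L

Volume: 1700 m³ = 1,700,000 L.
Alkalinity to neutralize: (256 − 111) = 145 mg/L as CaCO₃ × 1,700,000 L = 246,500 g as CaCO₃.
Equivalents of H⁺ required: 246,500 ÷ 50 g/eq = 4930 eq = 4930 mol HCl.
Mass of HCl: 4930 × 36.5 = 179,900 g.
Mass of 23.2% solution: 179,900 / 0.232 = 775,600 g.
Volume: 775,600 g ÷ 1.13 g/mL = 686,400 mL.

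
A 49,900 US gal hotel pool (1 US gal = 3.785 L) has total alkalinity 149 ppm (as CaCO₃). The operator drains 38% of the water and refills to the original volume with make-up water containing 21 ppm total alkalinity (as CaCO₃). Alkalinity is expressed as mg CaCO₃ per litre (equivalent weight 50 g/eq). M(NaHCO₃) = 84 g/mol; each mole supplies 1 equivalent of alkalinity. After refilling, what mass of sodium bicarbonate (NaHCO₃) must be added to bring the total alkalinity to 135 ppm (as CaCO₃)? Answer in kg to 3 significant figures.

11.0 kg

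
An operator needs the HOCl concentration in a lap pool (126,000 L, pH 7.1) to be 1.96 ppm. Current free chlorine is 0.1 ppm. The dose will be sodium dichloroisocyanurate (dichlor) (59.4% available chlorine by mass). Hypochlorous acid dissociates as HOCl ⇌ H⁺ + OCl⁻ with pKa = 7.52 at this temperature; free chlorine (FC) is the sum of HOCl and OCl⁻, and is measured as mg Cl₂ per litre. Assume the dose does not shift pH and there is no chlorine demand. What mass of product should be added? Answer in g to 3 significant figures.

[OCl⁻]/[HOCl] = 10^(pH − pKa) = 10^(7.1 − 7.52) = 0.3802; fraction as HOCl = 1/(1 + 0.3802) = 0.7245.
Free chlorine required for 1.96 ppm HOCl: 1.96 / 0.7245 = 2.705 ppm.
FC to add: 2.705 − 0.1 = 2.605 mg/L as Cl₂.
Cl₂ equivalent: 2.605 mg/L × 126,000 L = 328.3 g.
Product at 59.4% available Cl: 328.3 / 0.594 = 552.6 g.

553 g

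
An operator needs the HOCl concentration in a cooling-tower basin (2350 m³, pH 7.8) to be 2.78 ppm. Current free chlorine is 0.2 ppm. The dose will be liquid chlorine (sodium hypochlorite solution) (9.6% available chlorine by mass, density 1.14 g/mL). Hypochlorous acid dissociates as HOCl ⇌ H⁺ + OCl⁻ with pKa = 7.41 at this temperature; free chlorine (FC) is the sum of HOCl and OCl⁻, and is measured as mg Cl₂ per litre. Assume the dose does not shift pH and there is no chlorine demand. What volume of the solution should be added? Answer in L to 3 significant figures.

Volume: 2350 m³ = 2,350,000 L.
[OCl⁻]/[HOCl] = 10^(pH − pKa) = 10^(7.8 − 7.41) = 2.455; fraction as HOCl = 1/(1 + 2.455) = 0.2895.
Free chlorine required for 2.78 ppm HOCl: 2.78 / 0.2895 = 9.604 ppm.
FC to add: 9.604 − 0.2 = 9.404 mg/L as Cl₂.
Cl₂ equivalent: 9.404 mg/L × 2,350,000 L = 22,100 g.
Product at 9.6% available Cl: 22,100 / 0.096 = 230,200 g.
Volume: 230,200 g ÷ 1.14 g/mL = 201,900 mL.

202 L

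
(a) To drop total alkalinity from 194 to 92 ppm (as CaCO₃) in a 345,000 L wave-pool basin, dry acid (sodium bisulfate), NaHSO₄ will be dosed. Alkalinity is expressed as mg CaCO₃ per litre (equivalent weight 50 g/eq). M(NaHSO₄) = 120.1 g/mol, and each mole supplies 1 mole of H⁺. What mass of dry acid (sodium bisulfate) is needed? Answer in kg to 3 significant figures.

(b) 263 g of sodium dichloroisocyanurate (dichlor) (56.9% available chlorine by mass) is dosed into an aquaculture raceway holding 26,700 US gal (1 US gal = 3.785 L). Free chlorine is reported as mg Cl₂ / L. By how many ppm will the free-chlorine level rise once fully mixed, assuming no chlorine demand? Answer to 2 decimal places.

(a) Alkalinity to neutralize: (194 − 92) = 102 mg/L as CaCO₃ × 345,000 L = 35,190 g as CaCO₃.
(a) Equivalents of H⁺ required: 35,190 ÷ 50 g/eq = 703.8 eq = 703.8 mol NaHSO₄.
(a) Mass of NaHSO₄: 703.8 × 120.1 = 84,530 g.

(b) Volume: 26,700 US gal × 3.785 L/gal = 101,060 L.
(b) Available chlorine delivered: 263 g × 0.569 = 149.6 g as Cl₂.
(b) Concentration rise: 149.6 g / 101,060 L = 1.481 mg/L = 1.48 ppm.

(a) 84.5 kg; (b) 1.48 ppm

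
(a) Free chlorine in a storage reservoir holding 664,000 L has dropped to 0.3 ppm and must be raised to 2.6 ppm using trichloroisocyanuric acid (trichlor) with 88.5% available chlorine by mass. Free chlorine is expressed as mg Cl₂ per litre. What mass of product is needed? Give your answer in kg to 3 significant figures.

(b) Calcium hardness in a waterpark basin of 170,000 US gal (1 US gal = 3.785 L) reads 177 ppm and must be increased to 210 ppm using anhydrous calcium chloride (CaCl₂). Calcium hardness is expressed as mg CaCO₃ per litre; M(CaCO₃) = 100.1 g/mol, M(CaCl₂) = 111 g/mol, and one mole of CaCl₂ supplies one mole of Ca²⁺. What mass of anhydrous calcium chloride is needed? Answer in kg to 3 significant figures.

(a) Chlorine deficit: 2.6 − 0.3 = 2.3 ppm = 2.3 mg/L as Cl₂.
(a) Cl₂ equivalent needed: 2.3 mg/L × 664,000 L = 1,527,000 mg = 1527 g.
(a) Product at 88.5% available chlorine: 1527 / 0.885 = 1726 g.

(b) Volume: 170,000 US gal × 3.785 L/gal = 643,450 L.
(b) Hardness to add: (210 − 177) = 33 mg/L as CaCO₃ × 643,450 L = 21,230 g as CaCO₃.
(b) Moles of Ca²⁺ (1 mol Ca²⁺ ≡ 1 mol CaCO₃): 21,230 / 100.1 g/mol = 212.1 mol.
(b) Mass of CaCl₂: 212.1 × 111 = 23,550 g.

(a) 1.73 kg; (b) 23.5 kg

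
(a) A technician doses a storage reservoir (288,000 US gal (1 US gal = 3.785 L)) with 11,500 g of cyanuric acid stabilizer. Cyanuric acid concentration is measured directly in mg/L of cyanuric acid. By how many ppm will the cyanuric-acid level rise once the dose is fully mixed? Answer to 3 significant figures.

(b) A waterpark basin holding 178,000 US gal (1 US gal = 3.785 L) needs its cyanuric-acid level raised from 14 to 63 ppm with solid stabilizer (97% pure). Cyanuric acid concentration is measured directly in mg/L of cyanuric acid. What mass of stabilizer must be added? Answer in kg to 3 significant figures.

(a) Volume: 288,000 US gal × 3.785 L/gal = 1,090,080 L.
(a) Rise: 11,500 g / 1,090,080 L × 1000 = 10.55 mg/L.

(b) Volume: 178,000 US gal × 3.785 L/gal = 673,730 L.
(b) CYA to add: (63 − 14) = 49 mg/L × 673,730 L = 33,010 g cyanuric acid.
(b) At 97% purity: 33,010 / 0.97 = 34,030 g product.

(a) 10.5 ppm; (b) 34.0 kg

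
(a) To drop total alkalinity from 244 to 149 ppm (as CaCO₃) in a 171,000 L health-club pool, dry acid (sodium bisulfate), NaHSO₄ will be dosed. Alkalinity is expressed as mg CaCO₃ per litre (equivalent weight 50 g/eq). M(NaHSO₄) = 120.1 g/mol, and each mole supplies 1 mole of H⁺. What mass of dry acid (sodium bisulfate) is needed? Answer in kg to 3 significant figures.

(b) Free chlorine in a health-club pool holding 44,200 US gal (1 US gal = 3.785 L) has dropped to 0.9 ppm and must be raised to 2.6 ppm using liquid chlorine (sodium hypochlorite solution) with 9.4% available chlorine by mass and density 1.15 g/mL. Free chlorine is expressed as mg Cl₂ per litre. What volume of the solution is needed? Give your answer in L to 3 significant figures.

(a) Alkalinity to neutralize: (244 − 149) = 95 mg/L as CaCO₃ × 171,000 L = 16,240 g as CaCO₃.
(a) Equivalents of H⁺ required: 16,240 ÷ 50 g/eq = 324.9 eq = 324.9 mol NaHSO₄.
(a) Mass of NaHSO₄: 324.9 × 120.1 = 39,020 g.

(b) Volume: 44,200 US gal × 3.785 L/gal = 167,297 L.
(b) Chlorine deficit: 2.6 − 0.9 = 1.7 ppm = 1.7 mg/L as Cl₂.
(b) Cl₂ equivalent needed: 1.7 mg/L × 167,297 L = 284,400 mg = 284.4 g.
(b) Product at 9.4% available chlorine: 284.4 / 0.094 = 3026 g.
(b) Volume at density 1.15 g/mL: 3026 g ÷ 1.15 g/mL = 2631 mL.

(a) 39.0 kg; (b) 2.63 L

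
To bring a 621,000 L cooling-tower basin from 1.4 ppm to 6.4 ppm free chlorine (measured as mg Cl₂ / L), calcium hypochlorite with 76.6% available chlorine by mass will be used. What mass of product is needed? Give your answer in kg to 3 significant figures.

Chlorine deficit: 6.4 − 1.4 = 5 ppm = 5 mg/L as Cl₂.
Cl₂ equivalent needed: 5 mg/L × 621,000 L = 3,105,000 mg = 3105 g.
Product at 76.6% available chlorine: 3105 / 0.766 = 4054 g.

4.05 kg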